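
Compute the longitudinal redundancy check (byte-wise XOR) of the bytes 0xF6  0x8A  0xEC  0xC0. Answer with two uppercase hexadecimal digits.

50

XOR the bytes together:
  start with 0xF6
  0xF6 ⊕ 0x8A = 0x7C
  0x7C ⊕ 0xEC = 0x90
  0x90 ⊕ 0xC0 = 0x50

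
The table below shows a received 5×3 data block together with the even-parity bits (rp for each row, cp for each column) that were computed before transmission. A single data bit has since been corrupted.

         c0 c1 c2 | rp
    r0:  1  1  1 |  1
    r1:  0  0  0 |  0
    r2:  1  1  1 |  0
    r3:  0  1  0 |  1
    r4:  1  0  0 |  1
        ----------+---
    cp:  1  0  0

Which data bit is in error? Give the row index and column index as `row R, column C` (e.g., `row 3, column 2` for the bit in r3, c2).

row 2, column 1

Recompute each row's even parity and compare to rp:
  r0: data parity 1, sent rp 1 → ok
  r1: data parity 0, sent rp 0 → ok
  r2: data parity 1, sent rp 0 → mismatch
  r3: data parity 1, sent rp 1 → ok
  r4: data parity 1, sent rp 1 → ok
Recompute each column's even parity and compare to cp:
  c0: data parity 1, sent cp 1 → ok
  c1: data parity 1, sent cp 0 → mismatch
  c2: data parity 0, sent cp 0 → ok
Exactly one row (r2) and one column (c1) fail → the flipped bit is at their intersection.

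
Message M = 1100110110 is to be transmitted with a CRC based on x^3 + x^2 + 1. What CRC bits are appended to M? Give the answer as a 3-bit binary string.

Append 3 zeros: 1100110110000. Divide by 1101 (XOR where the leading bit is 1):
  pos 0: 1100 XOR 1101 = 0001
  pos 3: 1110 XOR 1101 = 0011
  pos 5: 1111 XOR 1101 = 0010
  pos 7: 1000 XOR 1101 = 0101
  pos 8: 1010 XOR 1101 = 0111
  pos 9: 1110 XOR 1101 = 0011
Remainder (last 3 bits) = 011. This is the CRC / FCS.

011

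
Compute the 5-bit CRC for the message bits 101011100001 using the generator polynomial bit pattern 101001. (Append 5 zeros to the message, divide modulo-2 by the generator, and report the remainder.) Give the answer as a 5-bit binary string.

Append 5 zeros: 10101110000100000. Divide by 101001 (XOR where the leading bit is 1):
  pos 0: 101011 XOR 101001 = 000010
  pos 4: 101000 XOR 101001 = 000001
  pos 9: 101000 XOR 101001 = 000001
Remainder (last 5 bits) = 00100. This is the CRC / FCS.

00100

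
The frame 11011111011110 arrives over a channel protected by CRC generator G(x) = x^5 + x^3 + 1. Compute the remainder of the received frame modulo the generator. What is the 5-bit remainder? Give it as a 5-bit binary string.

11110

Modulo-2 division of 11011111011110 by 101001:
  pos 0: 110111 XOR 101001 = 011110
  pos 1: 111101 XOR 101001 = 010100
  pos 2: 101001 XOR 101001 = 000000
Remainder = 11110 (nonzero — an error is detected).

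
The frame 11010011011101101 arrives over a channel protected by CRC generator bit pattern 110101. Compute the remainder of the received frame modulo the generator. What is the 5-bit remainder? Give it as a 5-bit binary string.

11100

Modulo-2 division of 11010011011101101 by 110101:
  pos 0: 110100 XOR 110101 = 000001
  pos 5: 111011 XOR 110101 = 001110
  pos 7: 111010 XOR 110101 = 001111
  pos 9: 111111 XOR 110101 = 001010
  pos 11: 101001 XOR 110101 = 011100
Remainder = 11100 (nonzero — an error is detected).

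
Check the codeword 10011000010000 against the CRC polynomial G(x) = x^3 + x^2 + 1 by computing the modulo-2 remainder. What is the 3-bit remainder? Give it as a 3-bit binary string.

000

Modulo-2 division of 10011000010000 by 1101:
  pos 0: 1001 XOR 1101 = 0100
  pos 1: 1001 XOR 1101 = 0100
  pos 2: 1000 XOR 1101 = 0101
  pos 3: 1010 XOR 1101 = 0111
  pos 4: 1110 XOR 1101 = 0011
  pos 6: 1101 XOR 1101 = 0000
Remainder = 000 (zero — the frame passes the CRC check).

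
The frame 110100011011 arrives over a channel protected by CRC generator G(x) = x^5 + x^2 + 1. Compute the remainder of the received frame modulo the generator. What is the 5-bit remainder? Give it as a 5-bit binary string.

00000

Modulo-2 division of 110100011011 by 100101:
  pos 0: 110100 XOR 100101 = 010001
  pos 1: 100010 XOR 100101 = 000111
  pos 4: 111110 XOR 100101 = 011011
  pos 5: 110111 XOR 100101 = 010010
  pos 6: 100101 XOR 100101 = 000000
Remainder = 00000 (zero — the frame passes the CRC check).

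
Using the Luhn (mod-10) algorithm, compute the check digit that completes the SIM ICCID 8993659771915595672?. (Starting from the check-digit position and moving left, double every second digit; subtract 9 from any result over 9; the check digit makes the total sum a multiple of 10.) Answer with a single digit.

Partial digits right→left: 2 7 6 5 9 5 5 1 9 1 7 7 9 5 6 3 9 9 8
Double every second digit counting from the check-digit position (so the 1st, 3rd, 5th, ... of the partial from the right).
  doubled (with −9 where >9): 4 3 9 1 9 5 9 3 9 7 → sum 59
  kept as-is: 7 5 5 1 1 7 5 3 9 → sum 43
Total = 59 + 43 = 102.
Check digit = (10 − (102 mod 10)) mod 10 = 8.

8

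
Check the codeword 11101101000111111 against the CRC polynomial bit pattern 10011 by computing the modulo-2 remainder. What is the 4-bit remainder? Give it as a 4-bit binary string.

1011

Modulo-2 division of 11101101000111111 by 10011:
  pos 0: 11101 XOR 10011 = 01110
  pos 1: 11101 XOR 10011 = 01110
  pos 2: 11100 XOR 10011 = 01111
  pos 3: 11111 XOR 10011 = 01100
  pos 4: 11000 XOR 10011 = 01011
  pos 5: 10110 XOR 10011 = 00101
  pos 7: 10101 XOR 10011 = 00110
  pos 9: 11011 XOR 10011 = 01000
  pos 10: 10001 XOR 10011 = 00010
Remainder = 1011 (nonzero — an error is detected).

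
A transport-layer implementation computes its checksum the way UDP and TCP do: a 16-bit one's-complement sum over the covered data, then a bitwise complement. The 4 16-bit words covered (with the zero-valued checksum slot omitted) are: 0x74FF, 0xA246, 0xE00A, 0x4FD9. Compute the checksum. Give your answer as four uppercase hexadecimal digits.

B8D5

One's-complement addition (fold any carry out of bit 15 back into bit 0):
  0x74FF + 0xA246 = 0x11745 → wrap carry → 0x1746
  0x1746 + 0xE00A = 0x0F750
  0xF750 + 0x4FD9 = 0x14729 → wrap carry → 0x472A
One's-complement sum = 0x472A.
Checksum = ~0x472A & 0xFFFF = 0xB8D5.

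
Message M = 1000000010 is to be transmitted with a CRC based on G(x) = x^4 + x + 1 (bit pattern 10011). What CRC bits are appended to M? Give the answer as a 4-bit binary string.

Append 4 zeros: 10000000100000. Divide by 10011 (XOR where the leading bit is 1):
  pos 0: 10000 XOR 10011 = 00011
  pos 3: 11000 XOR 10011 = 01011
  pos 4: 10111 XOR 10011 = 00100
  pos 6: 10000 XOR 10011 = 00011
  pos 9: 11000 XOR 10011 = 01011
Remainder (last 4 bits) = 1011. This is the CRC / FCS.

1011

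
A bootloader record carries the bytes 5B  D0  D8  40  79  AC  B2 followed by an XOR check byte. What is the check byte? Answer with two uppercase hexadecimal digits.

XOR the bytes together:
  start with 0x5B
  0x5B ⊕ 0xD0 = 0x8B
  0x8B ⊕ 0xD8 = 0x53
  0x53 ⊕ 0x40 = 0x13
  0x13 ⊕ 0x79 = 0x6A
  0x6A ⊕ 0xAC = 0xC6
  0xC6 ⊕ 0xB2 = 0x74

74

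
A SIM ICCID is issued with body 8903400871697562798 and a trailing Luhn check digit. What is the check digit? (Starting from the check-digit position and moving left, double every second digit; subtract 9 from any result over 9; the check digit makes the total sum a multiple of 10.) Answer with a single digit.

1

Partial digits right→left: 8 9 7 2 6 5 7 9 6 1 7 8 0 0 4 3 0 9 8
Double every second digit counting from the check-digit position (so the 1st, 3rd, 5th, ... of the partial from the right).
  doubled (with −9 where >9): 7 5 3 5 3 5 0 8 0 7 → sum 43
  kept as-is: 9 2 5 9 1 8 0 3 9 → sum 46
Total = 43 + 46 = 89.
Check digit = (10 − (89 mod 10)) mod 10 = 1.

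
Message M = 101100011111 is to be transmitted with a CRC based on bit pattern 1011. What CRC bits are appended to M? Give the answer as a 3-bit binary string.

110

Append 3 zeros: 101100011111000. Divide by 1011 (XOR where the leading bit is 1):
  pos 0: 1011 XOR 1011 = 0000
  pos 7: 1111 XOR 1011 = 0100
  pos 8: 1001 XOR 1011 = 0010
  pos 10: 1000 XOR 1011 = 0011
Remainder (last 3 bits) = 110. This is the CRC / FCS.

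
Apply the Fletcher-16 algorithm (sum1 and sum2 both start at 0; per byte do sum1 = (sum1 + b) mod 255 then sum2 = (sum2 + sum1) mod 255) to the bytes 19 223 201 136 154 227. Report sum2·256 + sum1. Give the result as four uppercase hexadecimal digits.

ABC3

Running sums (mod 255):
  after byte 0 (19): sum1=19, sum2=19
  after byte 1 (223): sum1=242, sum2=6
  after byte 2 (201): sum1=188, sum2=194
  after byte 3 (136): sum1=69, sum2=8
  after byte 4 (154): sum1=223, sum2=231
  after byte 5 (227): sum1=195, sum2=171
Checksum = sum2·256 + sum1 = 171·256 + 195 = 43971 = 0xABC3.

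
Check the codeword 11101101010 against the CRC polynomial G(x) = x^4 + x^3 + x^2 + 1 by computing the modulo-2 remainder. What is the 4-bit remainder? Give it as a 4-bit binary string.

1101

Modulo-2 division of 11101101010 by 11101:
  pos 0: 11101 XOR 11101 = 00000
  pos 5: 10101 XOR 11101 = 01000
  pos 6: 10000 XOR 11101 = 01101
Remainder = 1101 (nonzero — an error is detected).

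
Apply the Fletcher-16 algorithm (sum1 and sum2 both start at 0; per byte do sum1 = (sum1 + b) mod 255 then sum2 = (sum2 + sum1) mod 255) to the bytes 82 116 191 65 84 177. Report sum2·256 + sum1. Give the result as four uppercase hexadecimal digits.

Running sums (mod 255):
  after byte 0 (82): sum1=82, sum2=82
  after byte 1 (116): sum1=198, sum2=25
  after byte 2 (191): sum1=134, sum2=159
  after byte 3 (65): sum1=199, sum2=103
  after byte 4 (84): sum1=28, sum2=131
  after byte 5 (177): sum1=205, sum2=81
Checksum = sum2·256 + sum1 = 81·256 + 205 = 20941 = 0x51CD.

51CD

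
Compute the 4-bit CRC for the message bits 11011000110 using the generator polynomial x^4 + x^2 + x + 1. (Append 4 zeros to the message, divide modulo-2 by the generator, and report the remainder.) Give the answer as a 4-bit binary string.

0000

Append 4 zeros: 110110001100000. Divide by 10111 (XOR where the leading bit is 1):
  pos 0: 11011 XOR 10111 = 01100
  pos 1: 11000 XOR 10111 = 01111
  pos 2: 11110 XOR 10111 = 01001
  pos 3: 10010 XOR 10111 = 00101
  pos 5: 10111 XOR 10111 = 00000
Remainder (last 4 bits) = 0000. This is the CRC / FCS.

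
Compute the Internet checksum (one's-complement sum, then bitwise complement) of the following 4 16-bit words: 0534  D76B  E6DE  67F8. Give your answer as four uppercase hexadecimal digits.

One's-complement addition (fold any carry out of bit 15 back into bit 0):
  0x0534 + 0xD76B = 0x0DC9F
  0xDC9F + 0xE6DE = 0x1C37D → wrap carry → 0xC37E
  0xC37E + 0x67F8 = 0x12B76 → wrap carry → 0x2B77
One's-complement sum = 0x2B77.
Checksum = ~0x2B77 & 0xFFFF = 0xD488.

D488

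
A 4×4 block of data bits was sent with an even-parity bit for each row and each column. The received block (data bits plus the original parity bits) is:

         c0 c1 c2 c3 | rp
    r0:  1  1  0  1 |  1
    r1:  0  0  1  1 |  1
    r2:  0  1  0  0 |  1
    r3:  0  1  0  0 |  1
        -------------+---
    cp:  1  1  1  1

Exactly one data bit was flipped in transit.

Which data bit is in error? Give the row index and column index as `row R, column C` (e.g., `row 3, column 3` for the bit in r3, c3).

row 1, column 3

Recompute each row's even parity and compare to rp:
  r0: data parity 1, sent rp 1 → ok
  r1: data parity 0, sent rp 1 → mismatch
  r2: data parity 1, sent rp 1 → ok
  r3: data parity 1, sent rp 1 → ok
Recompute each column's even parity and compare to cp:
  c0: data parity 1, sent cp 1 → ok
  c1: data parity 1, sent cp 1 → ok
  c2: data parity 1, sent cp 1 → ok
  c3: data parity 0, sent cp 1 → mismatch
Exactly one row (r1) and one column (c3) fail → the flipped bit is at their intersection.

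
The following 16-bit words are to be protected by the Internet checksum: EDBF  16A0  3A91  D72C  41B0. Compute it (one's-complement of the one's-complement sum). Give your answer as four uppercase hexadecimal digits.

A831

One's-complement addition (fold any carry out of bit 15 back into bit 0):
  0xEDBF + 0x16A0 = 0x1045F → wrap carry → 0x0460
  0x0460 + 0x3A91 = 0x03EF1
  0x3EF1 + 0xD72C = 0x1161D → wrap carry → 0x161E
  0x161E + 0x41B0 = 0x057CE
One's-complement sum = 0x57CE.
Checksum = ~0x57CE & 0xFFFF = 0xA831.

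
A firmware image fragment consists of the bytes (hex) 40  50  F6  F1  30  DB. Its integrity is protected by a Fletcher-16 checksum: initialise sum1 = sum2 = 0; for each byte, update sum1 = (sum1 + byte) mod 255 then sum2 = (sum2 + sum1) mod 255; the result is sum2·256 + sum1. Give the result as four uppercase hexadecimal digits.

Running sums (mod 255):
  after byte 0 (40): sum1=64, sum2=64
  after byte 1 (50): sum1=144, sum2=208
  after byte 2 (F6): sum1=135, sum2=88
  after byte 3 (F1): sum1=121, sum2=209
  after byte 4 (30): sum1=169, sum2=123
  after byte 5 (DB): sum1=133, sum2=1
Checksum = sum2·256 + sum1 = 1·256 + 133 = 389 = 0x0185.

0185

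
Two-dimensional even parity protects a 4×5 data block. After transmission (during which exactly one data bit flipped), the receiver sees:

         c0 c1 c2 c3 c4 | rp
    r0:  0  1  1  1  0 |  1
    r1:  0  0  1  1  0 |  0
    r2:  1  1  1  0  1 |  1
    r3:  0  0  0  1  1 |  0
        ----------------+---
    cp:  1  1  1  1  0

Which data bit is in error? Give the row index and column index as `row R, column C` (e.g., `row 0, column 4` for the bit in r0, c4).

row 2, column 1

Recompute each row's even parity and compare to rp:
  r0: data parity 1, sent rp 1 → ok
  r1: data parity 0, sent rp 0 → ok
  r2: data parity 0, sent rp 1 → mismatch
  r3: data parity 0, sent rp 0 → ok
Recompute each column's even parity and compare to cp:
  c0: data parity 1, sent cp 1 → ok
  c1: data parity 0, sent cp 1 → mismatch
  c2: data parity 1, sent cp 1 → ok
  c3: data parity 1, sent cp 1 → ok
  c4: data parity 0, sent cp 0 → ok
Exactly one row (r2) and one column (c1) fail → the flipped bit is at their intersection.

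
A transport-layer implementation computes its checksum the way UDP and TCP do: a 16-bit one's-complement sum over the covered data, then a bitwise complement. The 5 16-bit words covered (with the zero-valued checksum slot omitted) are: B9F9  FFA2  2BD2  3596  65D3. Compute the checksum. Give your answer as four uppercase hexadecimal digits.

One's-complement addition (fold any carry out of bit 15 back into bit 0):
  0xB9F9 + 0xFFA2 = 0x1B99B → wrap carry → 0xB99C
  0xB99C + 0x2BD2 = 0x0E56E
  0xE56E + 0x3596 = 0x11B04 → wrap carry → 0x1B05
  0x1B05 + 0x65D3 = 0x080D8
One's-complement sum = 0x80D8.
Checksum = ~0x80D8 & 0xFFFF = 0x7F27.

7F27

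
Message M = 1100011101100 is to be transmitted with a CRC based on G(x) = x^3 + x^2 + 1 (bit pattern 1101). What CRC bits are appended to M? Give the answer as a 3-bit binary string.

Append 3 zeros: 1100011101100000. Divide by 1101 (XOR where the leading bit is 1):
  pos 0: 1100 XOR 1101 = 0001
  pos 3: 1011 XOR 1101 = 0110
  pos 4: 1101 XOR 1101 = 0000
  pos 9: 1100 XOR 1101 = 0001
  pos 12: 1000 XOR 1101 = 0101
Remainder (last 3 bits) = 101. This is the CRC / FCS.

101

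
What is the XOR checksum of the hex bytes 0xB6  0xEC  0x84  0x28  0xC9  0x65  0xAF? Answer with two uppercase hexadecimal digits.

XOR the bytes together:
  start with 0xB6
  0xB6 ⊕ 0xEC = 0x5A
  0x5A ⊕ 0x84 = 0xDE
  0xDE ⊕ 0x28 = 0xF6
  0xF6 ⊕ 0xC9 = 0x3F
  0x3F ⊕ 0x65 = 0x5A
  0x5A ⊕ 0xAF = 0xF5

F5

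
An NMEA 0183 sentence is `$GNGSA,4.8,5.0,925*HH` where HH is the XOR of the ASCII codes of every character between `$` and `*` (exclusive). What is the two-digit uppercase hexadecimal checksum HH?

47

XOR the ASCII codes of the payload characters:
  'G' = 0x47 → acc = 0x47
  'N' = 0x4E → acc = 0x09
  'G' = 0x47 → acc = 0x4E
  'S' = 0x53 → acc = 0x1D
  'A' = 0x41 → acc = 0x5C
  ',' = 0x2C → acc = 0x70
  '4' = 0x34 → acc = 0x44
  '.' = 0x2E → acc = 0x6A
  '8' = 0x38 → acc = 0x52
  ',' = 0x2C → acc = 0x7E
  '5' = 0x35 → acc = 0x4B
  '.' = 0x2E → acc = 0x65
  '0' = 0x30 → acc = 0x55
  ',' = 0x2C → acc = 0x79
  '9' = 0x39 → acc = 0x40
  '2' = 0x32 → acc = 0x72
  '5' = 0x35 → acc = 0x47
Checksum = 0x47.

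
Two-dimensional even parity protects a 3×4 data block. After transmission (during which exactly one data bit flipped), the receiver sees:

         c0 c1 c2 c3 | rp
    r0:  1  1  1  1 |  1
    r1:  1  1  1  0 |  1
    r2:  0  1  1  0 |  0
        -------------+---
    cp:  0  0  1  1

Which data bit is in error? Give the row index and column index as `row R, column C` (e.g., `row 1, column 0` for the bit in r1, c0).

Recompute each row's even parity and compare to rp:
  r0: data parity 0, sent rp 1 → mismatch
  r1: data parity 1, sent rp 1 → ok
  r2: data parity 0, sent rp 0 → ok
Recompute each column's even parity and compare to cp:
  c0: data parity 0, sent cp 0 → ok
  c1: data parity 1, sent cp 0 → mismatch
  c2: data parity 1, sent cp 1 → ok
  c3: data parity 1, sent cp 1 → ok
Exactly one row (r0) and one column (c1) fail → the flipped bit is at their intersection.

row 0, column 1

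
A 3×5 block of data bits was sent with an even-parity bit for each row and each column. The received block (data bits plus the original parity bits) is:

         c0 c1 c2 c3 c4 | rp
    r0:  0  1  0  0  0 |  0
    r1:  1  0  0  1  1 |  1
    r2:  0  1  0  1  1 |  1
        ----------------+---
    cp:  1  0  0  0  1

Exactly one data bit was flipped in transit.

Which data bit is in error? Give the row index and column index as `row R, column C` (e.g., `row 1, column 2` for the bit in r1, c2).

Recompute each row's even parity and compare to rp:
  r0: data parity 1, sent rp 0 → mismatch
  r1: data parity 1, sent rp 1 → ok
  r2: data parity 1, sent rp 1 → ok
Recompute each column's even parity and compare to cp:
  c0: data parity 1, sent cp 1 → ok
  c1: data parity 0, sent cp 0 → ok
  c2: data parity 0, sent cp 0 → ok
  c3: data parity 0, sent cp 0 → ok
  c4: data parity 0, sent cp 1 → mismatch
Exactly one row (r0) and one column (c4) fail → the flipped bit is at their intersection.

row 0, column 4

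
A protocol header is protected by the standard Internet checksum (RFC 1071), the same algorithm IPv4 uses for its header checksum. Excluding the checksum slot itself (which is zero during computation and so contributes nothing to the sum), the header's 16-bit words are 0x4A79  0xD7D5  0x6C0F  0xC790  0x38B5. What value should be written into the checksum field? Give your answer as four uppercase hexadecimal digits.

715B

One's-complement addition (fold any carry out of bit 15 back into bit 0):
  0x4A79 + 0xD7D5 = 0x1224E → wrap carry → 0x224F
  0x224F + 0x6C0F = 0x08E5E
  0x8E5E + 0xC790 = 0x155EE → wrap carry → 0x55EF
  0x55EF + 0x38B5 = 0x08EA4
One's-complement sum = 0x8EA4.
Checksum = ~0x8EA4 & 0xFFFF = 0x715B.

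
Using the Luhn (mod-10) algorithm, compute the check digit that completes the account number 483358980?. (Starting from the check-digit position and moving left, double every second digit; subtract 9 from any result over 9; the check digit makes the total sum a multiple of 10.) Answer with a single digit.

Partial digits right→left: 0 8 9 8 5 3 3 8 4
Double every second digit counting from the check-digit position (so the 1st, 3rd, 5th, ... of the partial from the right).
  doubled (with −9 where >9): 0 9 1 6 8 → sum 24
  kept as-is: 8 8 3 8 → sum 27
Total = 24 + 27 = 51.
Check digit = (10 − (51 mod 10)) mod 10 = 9.

9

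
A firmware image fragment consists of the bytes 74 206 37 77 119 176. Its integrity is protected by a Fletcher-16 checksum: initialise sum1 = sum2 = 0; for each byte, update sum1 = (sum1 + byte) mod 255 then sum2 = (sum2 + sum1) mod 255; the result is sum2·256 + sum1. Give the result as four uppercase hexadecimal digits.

Running sums (mod 255):
  after byte 0 (74): sum1=74, sum2=74
  after byte 1 (206): sum1=25, sum2=99
  after byte 2 (37): sum1=62, sum2=161
  after byte 3 (77): sum1=139, sum2=45
  after byte 4 (119): sum1=3, sum2=48
  after byte 5 (176): sum1=179, sum2=227
Checksum = sum2·256 + sum1 = 227·256 + 179 = 58291 = 0xE3B3.

E3B3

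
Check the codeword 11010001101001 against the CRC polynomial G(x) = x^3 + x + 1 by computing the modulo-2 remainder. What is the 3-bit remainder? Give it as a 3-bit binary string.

001

Modulo-2 division of 11010001101001 by 1011:
  pos 0: 1101 XOR 1011 = 0110
  pos 1: 1100 XOR 1011 = 0111
  pos 2: 1110 XOR 1011 = 0101
  pos 3: 1010 XOR 1011 = 0001
  pos 6: 1110 XOR 1011 = 0101
  pos 7: 1011 XOR 1011 = 0000
Remainder = 001 (nonzero — an error is detected).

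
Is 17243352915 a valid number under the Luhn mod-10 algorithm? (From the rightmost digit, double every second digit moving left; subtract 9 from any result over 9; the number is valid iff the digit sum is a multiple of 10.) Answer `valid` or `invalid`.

From the right, keep odd positions and double even positions (subtract 9 from any doubled value over 9):
  doubled (positions 2,4,...): 2 4 6 8 5 → sum 25
  kept (positions 1,3,...): 5 9 5 3 2 1 → sum 25
Total = 50.
50 mod 10 = 0, so the number is valid.

valid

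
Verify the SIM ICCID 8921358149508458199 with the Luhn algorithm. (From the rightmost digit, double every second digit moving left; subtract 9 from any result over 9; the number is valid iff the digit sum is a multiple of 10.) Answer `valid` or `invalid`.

valid

From the right, keep odd positions and double even positions (subtract 9 from any doubled value over 9):
  doubled (positions 2,4,...): 9 7 8 0 9 2 1 2 9 → sum 47
  kept (positions 1,3,...): 9 1 5 8 5 4 8 3 2 8 → sum 53
Total = 100.
100 mod 10 = 0, so the number is valid.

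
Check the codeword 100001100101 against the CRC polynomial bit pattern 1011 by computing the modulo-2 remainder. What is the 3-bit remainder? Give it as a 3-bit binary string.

001

Modulo-2 division of 100001100101 by 1011:
  pos 0: 1000 XOR 1011 = 0011
  pos 2: 1101 XOR 1011 = 0110
  pos 3: 1101 XOR 1011 = 0110
  pos 4: 1100 XOR 1011 = 0111
  pos 5: 1110 XOR 1011 = 0101
  pos 6: 1011 XOR 1011 = 0000
Remainder = 001 (nonzero — an error is detected).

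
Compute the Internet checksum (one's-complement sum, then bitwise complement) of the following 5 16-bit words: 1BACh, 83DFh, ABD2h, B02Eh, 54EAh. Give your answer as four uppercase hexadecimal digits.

One's-complement addition (fold any carry out of bit 15 back into bit 0):
  0x1BAC + 0x83DF = 0x09F8B
  0x9F8B + 0xABD2 = 0x14B5D → wrap carry → 0x4B5E
  0x4B5E + 0xB02E = 0x0FB8C
  0xFB8C + 0x54EA = 0x15076 → wrap carry → 0x5077
One's-complement sum = 0x5077.
Checksum = ~0x5077 & 0xFFFF = 0xAF88.

AF88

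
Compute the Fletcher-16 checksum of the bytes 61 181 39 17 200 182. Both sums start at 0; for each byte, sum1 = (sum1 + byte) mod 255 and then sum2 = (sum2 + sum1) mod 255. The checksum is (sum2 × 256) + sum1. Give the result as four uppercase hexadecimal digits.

Running sums (mod 255):
  after byte 0 (61): sum1=61, sum2=61
  after byte 1 (181): sum1=242, sum2=48
  after byte 2 (39): sum1=26, sum2=74
  after byte 3 (17): sum1=43, sum2=117
  after byte 4 (200): sum1=243, sum2=105
  after byte 5 (182): sum1=170, sum2=20
Checksum = sum2·256 + sum1 = 20·256 + 170 = 5290 = 0x14AA.

14AA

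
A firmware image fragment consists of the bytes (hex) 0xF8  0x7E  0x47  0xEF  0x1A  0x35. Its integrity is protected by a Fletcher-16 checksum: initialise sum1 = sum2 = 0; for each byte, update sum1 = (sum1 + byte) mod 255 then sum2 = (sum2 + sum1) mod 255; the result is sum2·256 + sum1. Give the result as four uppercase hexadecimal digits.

A4FD

Running sums (mod 255):
  after byte 0 (0xF8): sum1=248, sum2=248
  after byte 1 (0x7E): sum1=119, sum2=112
  after byte 2 (0x47): sum1=190, sum2=47
  after byte 3 (0xEF): sum1=174, sum2=221
  after byte 4 (0x1A): sum1=200, sum2=166
  after byte 5 (0x35): sum1=253, sum2=164
Checksum = sum2·256 + sum1 = 164·256 + 253 = 42237 = 0xA4FD.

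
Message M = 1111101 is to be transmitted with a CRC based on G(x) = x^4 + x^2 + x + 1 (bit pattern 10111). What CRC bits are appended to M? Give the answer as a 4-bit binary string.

0011

Append 4 zeros: 11111010000. Divide by 10111 (XOR where the leading bit is 1):
  pos 0: 11111 XOR 10111 = 01000
  pos 1: 10000 XOR 10111 = 00111
  pos 3: 11110 XOR 10111 = 01001
  pos 4: 10010 XOR 10111 = 00101
  pos 6: 10100 XOR 10111 = 00011
Remainder (last 4 bits) = 0011. This is the CRC / FCS.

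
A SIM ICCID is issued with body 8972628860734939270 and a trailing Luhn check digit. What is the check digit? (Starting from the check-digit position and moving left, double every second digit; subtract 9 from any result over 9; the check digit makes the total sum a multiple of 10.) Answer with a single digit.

3

Partial digits right→left: 0 7 2 9 3 9 4 3 7 0 6 8 8 2 6 2 7 9 8
Double every second digit counting from the check-digit position (so the 1st, 3rd, 5th, ... of the partial from the right).
  doubled (with −9 where >9): 0 4 6 8 5 3 7 3 5 7 → sum 48
  kept as-is: 7 9 9 3 0 8 2 2 9 → sum 49
Total = 48 + 49 = 97.
Check digit = (10 − (97 mod 10)) mod 10 = 3.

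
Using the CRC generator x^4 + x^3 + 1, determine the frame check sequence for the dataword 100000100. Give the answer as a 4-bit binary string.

1100

Append 4 zeros: 1000001000000. Divide by 11001 (XOR where the leading bit is 1):
  pos 0: 10000 XOR 11001 = 01001
  pos 1: 10010 XOR 11001 = 01011
  pos 2: 10111 XOR 11001 = 01110
  pos 3: 11100 XOR 11001 = 00101
  pos 5: 10100 XOR 11001 = 01101
  pos 6: 11010 XOR 11001 = 00011
Remainder (last 4 bits) = 1100. This is the CRC / FCS.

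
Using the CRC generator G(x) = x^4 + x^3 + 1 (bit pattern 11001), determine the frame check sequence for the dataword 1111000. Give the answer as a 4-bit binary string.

0110

Append 4 zeros: 11110000000. Divide by 11001 (XOR where the leading bit is 1):
  pos 0: 11110 XOR 11001 = 00111
  pos 2: 11100 XOR 11001 = 00101
  pos 4: 10100 XOR 11001 = 01101
  pos 5: 11010 XOR 11001 = 00011
Remainder (last 4 bits) = 0110. This is the CRC / FCS.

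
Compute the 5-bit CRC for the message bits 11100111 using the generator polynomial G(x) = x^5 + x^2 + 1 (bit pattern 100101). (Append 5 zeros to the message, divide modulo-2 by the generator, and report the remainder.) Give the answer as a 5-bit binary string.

00011

Append 5 zeros: 1110011100000. Divide by 100101 (XOR where the leading bit is 1):
  pos 0: 111001 XOR 100101 = 011100
  pos 1: 111001 XOR 100101 = 011100
  pos 2: 111001 XOR 100101 = 011100
  pos 3: 111000 XOR 100101 = 011101
  pos 4: 111010 XOR 100101 = 011111
  pos 5: 111110 XOR 100101 = 011011
  pos 6: 110110 XOR 100101 = 010011
  pos 7: 100110 XOR 100101 = 000011
Remainder (last 5 bits) = 00011. This is the CRC / FCS.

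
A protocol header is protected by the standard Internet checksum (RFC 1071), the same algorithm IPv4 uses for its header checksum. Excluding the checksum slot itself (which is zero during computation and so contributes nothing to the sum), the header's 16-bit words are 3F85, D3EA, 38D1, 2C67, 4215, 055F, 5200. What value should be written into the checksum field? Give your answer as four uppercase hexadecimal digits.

EDE2

One's-complement addition (fold any carry out of bit 15 back into bit 0):
  0x3F85 + 0xD3EA = 0x1136F → wrap carry → 0x1370
  0x1370 + 0x38D1 = 0x04C41
  0x4C41 + 0x2C67 = 0x078A8
  0x78A8 + 0x4215 = 0x0BABD
  0xBABD + 0x055F = 0x0C01C
  0xC01C + 0x5200 = 0x1121C → wrap carry → 0x121D
One's-complement sum = 0x121D.
Checksum = ~0x121D & 0xFFFF = 0xEDE2.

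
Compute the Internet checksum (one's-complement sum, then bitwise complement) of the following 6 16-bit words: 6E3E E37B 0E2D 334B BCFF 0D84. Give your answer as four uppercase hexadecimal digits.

A249

One's-complement addition (fold any carry out of bit 15 back into bit 0):
  0x6E3E + 0xE37B = 0x151B9 → wrap carry → 0x51BA
  0x51BA + 0x0E2D = 0x05FE7
  0x5FE7 + 0x334B = 0x09332
  0x9332 + 0xBCFF = 0x15031 → wrap carry → 0x5032
  0x5032 + 0x0D84 = 0x05DB6
One's-complement sum = 0x5DB6.
Checksum = ~0x5DB6 & 0xFFFF = 0xA249.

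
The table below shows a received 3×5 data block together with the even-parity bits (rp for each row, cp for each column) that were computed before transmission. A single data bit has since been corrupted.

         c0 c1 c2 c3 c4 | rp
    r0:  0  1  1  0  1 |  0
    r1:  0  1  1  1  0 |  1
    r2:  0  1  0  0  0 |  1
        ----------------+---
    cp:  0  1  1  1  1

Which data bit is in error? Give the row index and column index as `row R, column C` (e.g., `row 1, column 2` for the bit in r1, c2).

Recompute each row's even parity and compare to rp:
  r0: data parity 1, sent rp 0 → mismatch
  r1: data parity 1, sent rp 1 → ok
  r2: data parity 1, sent rp 1 → ok
Recompute each column's even parity and compare to cp:
  c0: data parity 0, sent cp 0 → ok
  c1: data parity 1, sent cp 1 → ok
  c2: data parity 0, sent cp 1 → mismatch
  c3: data parity 1, sent cp 1 → ok
  c4: data parity 1, sent cp 1 → ok
Exactly one row (r0) and one column (c2) fail → the flipped bit is at their intersection.

row 0, column 2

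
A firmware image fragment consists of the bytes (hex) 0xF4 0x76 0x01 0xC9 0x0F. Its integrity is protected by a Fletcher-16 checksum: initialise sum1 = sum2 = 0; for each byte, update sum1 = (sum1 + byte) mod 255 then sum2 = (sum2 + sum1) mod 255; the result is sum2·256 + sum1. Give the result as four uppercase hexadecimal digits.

Running sums (mod 255):
  after byte 0 (0xF4): sum1=244, sum2=244
  after byte 1 (0x76): sum1=107, sum2=96
  after byte 2 (0x01): sum1=108, sum2=204
  after byte 3 (0xC9): sum1=54, sum2=3
  after byte 4 (0x0F): sum1=69, sum2=72
Checksum = sum2·256 + sum1 = 72·256 + 69 = 18501 = 0x4845.

4845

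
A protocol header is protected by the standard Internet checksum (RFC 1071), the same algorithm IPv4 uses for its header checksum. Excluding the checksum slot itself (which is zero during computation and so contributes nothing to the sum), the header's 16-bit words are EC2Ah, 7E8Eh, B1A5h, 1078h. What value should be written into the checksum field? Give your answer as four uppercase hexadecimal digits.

One's-complement addition (fold any carry out of bit 15 back into bit 0):
  0xEC2A + 0x7E8E = 0x16AB8 → wrap carry → 0x6AB9
  0x6AB9 + 0xB1A5 = 0x11C5E → wrap carry → 0x1C5F
  0x1C5F + 0x1078 = 0x02CD7
One's-complement sum = 0x2CD7.
Checksum = ~0x2CD7 & 0xFFFF = 0xD328.

D328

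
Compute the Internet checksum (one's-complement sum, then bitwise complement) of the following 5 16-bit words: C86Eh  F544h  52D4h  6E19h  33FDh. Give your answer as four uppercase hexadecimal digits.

One's-complement addition (fold any carry out of bit 15 back into bit 0):
  0xC86E + 0xF544 = 0x1BDB2 → wrap carry → 0xBDB3
  0xBDB3 + 0x52D4 = 0x11087 → wrap carry → 0x1088
  0x1088 + 0x6E19 = 0x07EA1
  0x7EA1 + 0x33FD = 0x0B29E
One's-complement sum = 0xB29E.
Checksum = ~0xB29E & 0xFFFF = 0x4D61.

4D61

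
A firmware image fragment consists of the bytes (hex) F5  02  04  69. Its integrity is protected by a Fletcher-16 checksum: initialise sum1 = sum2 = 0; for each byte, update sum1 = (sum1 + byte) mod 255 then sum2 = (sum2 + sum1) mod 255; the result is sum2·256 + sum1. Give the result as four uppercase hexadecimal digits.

Running sums (mod 255):
  after byte 0 (F5): sum1=245, sum2=245
  after byte 1 (02): sum1=247, sum2=237
  after byte 2 (04): sum1=251, sum2=233
  after byte 3 (69): sum1=101, sum2=79
Checksum = sum2·256 + sum1 = 79·256 + 101 = 20325 = 0x4F65.

4F65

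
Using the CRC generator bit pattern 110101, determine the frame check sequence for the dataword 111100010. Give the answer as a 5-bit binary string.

00111

Append 5 zeros: 11110001000000. Divide by 110101 (XOR where the leading bit is 1):
  pos 0: 111100 XOR 110101 = 001001
  pos 2: 100101 XOR 110101 = 010000
  pos 3: 100000 XOR 110101 = 010101
  pos 4: 101010 XOR 110101 = 011111
  pos 5: 111110 XOR 110101 = 001011
  pos 7: 101100 XOR 110101 = 011001
  pos 8: 110010 XOR 110101 = 000111
Remainder (last 5 bits) = 00111. This is the CRC / FCS.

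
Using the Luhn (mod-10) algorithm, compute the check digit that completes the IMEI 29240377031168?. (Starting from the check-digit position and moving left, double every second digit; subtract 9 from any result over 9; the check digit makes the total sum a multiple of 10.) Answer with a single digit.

9

Partial digits right→left: 8 6 1 1 3 0 7 7 3 0 4 2 9 2
Double every second digit counting from the check-digit position (so the 1st, 3rd, 5th, ... of the partial from the right).
  doubled (with −9 where >9): 7 2 6 5 6 8 9 → sum 43
  kept as-is: 6 1 0 7 0 2 2 → sum 18
Total = 43 + 18 = 61.
Check digit = (10 − (61 mod 10)) mod 10 = 9.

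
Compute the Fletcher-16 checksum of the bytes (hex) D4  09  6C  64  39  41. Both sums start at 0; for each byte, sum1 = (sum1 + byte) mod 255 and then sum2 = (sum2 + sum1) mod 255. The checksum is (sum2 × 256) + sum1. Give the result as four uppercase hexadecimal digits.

BC29

Running sums (mod 255):
  after byte 0 (D4): sum1=212, sum2=212
  after byte 1 (09): sum1=221, sum2=178
  after byte 2 (6C): sum1=74, sum2=252
  after byte 3 (64): sum1=174, sum2=171
  after byte 4 (39): sum1=231, sum2=147
  after byte 5 (41): sum1=41, sum2=188
Checksum = sum2·256 + sum1 = 188·256 + 41 = 48169 = 0xBC29.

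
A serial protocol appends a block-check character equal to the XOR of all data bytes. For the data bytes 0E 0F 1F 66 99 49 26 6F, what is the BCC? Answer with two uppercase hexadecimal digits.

XOR the bytes together:
  start with 0x0E
  0x0E ⊕ 0x0F = 0x01
  0x01 ⊕ 0x1F = 0x1E
  0x1E ⊕ 0x66 = 0x78
  0x78 ⊕ 0x99 = 0xE1
  0xE1 ⊕ 0x49 = 0xA8
  0xA8 ⊕ 0x26 = 0x8E
  0x8E ⊕ 0x6F = 0xE1

E1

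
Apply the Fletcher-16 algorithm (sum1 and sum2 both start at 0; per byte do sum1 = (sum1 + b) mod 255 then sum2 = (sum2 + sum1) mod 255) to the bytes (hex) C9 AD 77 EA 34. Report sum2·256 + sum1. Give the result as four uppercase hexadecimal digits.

Running sums (mod 255):
  after byte 0 (C9): sum1=201, sum2=201
  after byte 1 (AD): sum1=119, sum2=65
  after byte 2 (77): sum1=238, sum2=48
  after byte 3 (EA): sum1=217, sum2=10
  after byte 4 (34): sum1=14, sum2=24
Checksum = sum2·256 + sum1 = 24·256 + 14 = 6158 = 0x180E.

180E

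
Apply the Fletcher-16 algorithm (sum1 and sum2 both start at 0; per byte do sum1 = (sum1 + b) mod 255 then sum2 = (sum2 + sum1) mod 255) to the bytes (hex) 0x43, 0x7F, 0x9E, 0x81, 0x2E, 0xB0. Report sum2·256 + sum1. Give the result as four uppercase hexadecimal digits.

Running sums (mod 255):
  after byte 0 (0x43): sum1=67, sum2=67
  after byte 1 (0x7F): sum1=194, sum2=6
  after byte 2 (0x9E): sum1=97, sum2=103
  after byte 3 (0x81): sum1=226, sum2=74
  after byte 4 (0x2E): sum1=17, sum2=91
  after byte 5 (0xB0): sum1=193, sum2=29
Checksum = sum2·256 + sum1 = 29·256 + 193 = 7617 = 0x1DC1.

1DC1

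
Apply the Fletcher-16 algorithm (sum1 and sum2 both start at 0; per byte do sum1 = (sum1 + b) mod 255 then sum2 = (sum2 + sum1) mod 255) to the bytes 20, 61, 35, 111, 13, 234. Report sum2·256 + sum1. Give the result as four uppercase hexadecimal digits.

8ADB

Running sums (mod 255):
  after byte 0 (20): sum1=20, sum2=20
  after byte 1 (61): sum1=81, sum2=101
  after byte 2 (35): sum1=116, sum2=217
  after byte 3 (111): sum1=227, sum2=189
  after byte 4 (13): sum1=240, sum2=174
  after byte 5 (234): sum1=219, sum2=138
Checksum = sum2·256 + sum1 = 138·256 + 219 = 35547 = 0x8ADB.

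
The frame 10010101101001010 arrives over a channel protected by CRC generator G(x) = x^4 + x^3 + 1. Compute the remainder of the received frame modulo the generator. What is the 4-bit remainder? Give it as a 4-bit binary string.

0111

Modulo-2 division of 10010101101001010 by 11001:
  pos 0: 10010 XOR 11001 = 01011
  pos 1: 10111 XOR 11001 = 01110
  pos 2: 11100 XOR 11001 = 00101
  pos 4: 10111 XOR 11001 = 01110
  pos 5: 11100 XOR 11001 = 00101
  pos 7: 10110 XOR 11001 = 01111
  pos 8: 11110 XOR 11001 = 00111
  pos 10: 11110 XOR 11001 = 00111
  pos 12: 11110 XOR 11001 = 00111
Remainder = 0111 (nonzero — an error is detected).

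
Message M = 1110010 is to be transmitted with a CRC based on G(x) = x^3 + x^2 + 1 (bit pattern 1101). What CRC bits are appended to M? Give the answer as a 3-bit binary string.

000

Append 3 zeros: 1110010000. Divide by 1101 (XOR where the leading bit is 1):
  pos 0: 1110 XOR 1101 = 0011
  pos 2: 1101 XOR 1101 = 0000
Remainder (last 3 bits) = 000. This is the CRC / FCS.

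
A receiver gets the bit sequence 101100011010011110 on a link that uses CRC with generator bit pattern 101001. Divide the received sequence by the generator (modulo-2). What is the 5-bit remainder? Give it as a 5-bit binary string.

00000

Modulo-2 division of 101100011010011110 by 101001:
  pos 0: 101100 XOR 101001 = 000101
  pos 3: 101011 XOR 101001 = 000010
  pos 7: 100100 XOR 101001 = 001101
  pos 9: 110111 XOR 101001 = 011110
  pos 10: 111101 XOR 101001 = 010100
  pos 11: 101001 XOR 101001 = 000000
Remainder = 00000 (zero — the frame passes the CRC check).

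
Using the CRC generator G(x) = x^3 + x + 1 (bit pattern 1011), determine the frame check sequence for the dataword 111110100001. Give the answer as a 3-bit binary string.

111

Append 3 zeros: 111110100001000. Divide by 1011 (XOR where the leading bit is 1):
  pos 0: 1111 XOR 1011 = 0100
  pos 1: 1001 XOR 1011 = 0010
  pos 3: 1001 XOR 1011 = 0010
  pos 5: 1000 XOR 1011 = 0011
  pos 7: 1100 XOR 1011 = 0111
  pos 8: 1111 XOR 1011 = 0100
  pos 9: 1000 XOR 1011 = 0011
  pos 11: 1100 XOR 1011 = 0111
Remainder (last 3 bits) = 111. This is the CRC / FCS.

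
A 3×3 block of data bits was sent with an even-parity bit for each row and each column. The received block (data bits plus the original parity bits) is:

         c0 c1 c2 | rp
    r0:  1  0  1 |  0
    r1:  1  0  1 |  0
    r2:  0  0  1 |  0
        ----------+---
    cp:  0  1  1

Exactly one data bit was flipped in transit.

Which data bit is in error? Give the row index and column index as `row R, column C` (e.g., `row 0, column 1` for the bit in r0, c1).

row 2, column 1

Recompute each row's even parity and compare to rp:
  r0: data parity 0, sent rp 0 → ok
  r1: data parity 0, sent rp 0 → ok
  r2: data parity 1, sent rp 0 → mismatch
Recompute each column's even parity and compare to cp:
  c0: data parity 0, sent cp 0 → ok
  c1: data parity 0, sent cp 1 → mismatch
  c2: data parity 1, sent cp 1 → ok
Exactly one row (r2) and one column (c1) fail → the flipped bit is at their intersection.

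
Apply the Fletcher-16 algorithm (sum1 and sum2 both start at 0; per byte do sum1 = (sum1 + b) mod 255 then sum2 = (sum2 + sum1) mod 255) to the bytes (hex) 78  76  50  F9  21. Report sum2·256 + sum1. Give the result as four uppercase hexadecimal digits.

Running sums (mod 255):
  after byte 0 (78): sum1=120, sum2=120
  after byte 1 (76): sum1=238, sum2=103
  after byte 2 (50): sum1=63, sum2=166
  after byte 3 (F9): sum1=57, sum2=223
  after byte 4 (21): sum1=90, sum2=58
Checksum = sum2·256 + sum1 = 58·256 + 90 = 14938 = 0x3A5A.

3A5A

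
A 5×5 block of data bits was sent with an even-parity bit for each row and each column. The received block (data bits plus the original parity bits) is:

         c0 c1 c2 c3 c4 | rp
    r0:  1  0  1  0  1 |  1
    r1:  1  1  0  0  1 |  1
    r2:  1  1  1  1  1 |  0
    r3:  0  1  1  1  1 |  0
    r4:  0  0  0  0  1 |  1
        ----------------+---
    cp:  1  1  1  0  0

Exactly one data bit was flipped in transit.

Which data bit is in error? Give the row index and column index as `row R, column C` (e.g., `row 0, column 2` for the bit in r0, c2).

Recompute each row's even parity and compare to rp:
  r0: data parity 1, sent rp 1 → ok
  r1: data parity 1, sent rp 1 → ok
  r2: data parity 1, sent rp 0 → mismatch
  r3: data parity 0, sent rp 0 → ok
  r4: data parity 1, sent rp 1 → ok
Recompute each column's even parity and compare to cp:
  c0: data parity 1, sent cp 1 → ok
  c1: data parity 1, sent cp 1 → ok
  c2: data parity 1, sent cp 1 → ok
  c3: data parity 0, sent cp 0 → ok
  c4: data parity 1, sent cp 0 → mismatch
Exactly one row (r2) and one column (c4) fail → the flipped bit is at their intersection.

row 2, column 4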